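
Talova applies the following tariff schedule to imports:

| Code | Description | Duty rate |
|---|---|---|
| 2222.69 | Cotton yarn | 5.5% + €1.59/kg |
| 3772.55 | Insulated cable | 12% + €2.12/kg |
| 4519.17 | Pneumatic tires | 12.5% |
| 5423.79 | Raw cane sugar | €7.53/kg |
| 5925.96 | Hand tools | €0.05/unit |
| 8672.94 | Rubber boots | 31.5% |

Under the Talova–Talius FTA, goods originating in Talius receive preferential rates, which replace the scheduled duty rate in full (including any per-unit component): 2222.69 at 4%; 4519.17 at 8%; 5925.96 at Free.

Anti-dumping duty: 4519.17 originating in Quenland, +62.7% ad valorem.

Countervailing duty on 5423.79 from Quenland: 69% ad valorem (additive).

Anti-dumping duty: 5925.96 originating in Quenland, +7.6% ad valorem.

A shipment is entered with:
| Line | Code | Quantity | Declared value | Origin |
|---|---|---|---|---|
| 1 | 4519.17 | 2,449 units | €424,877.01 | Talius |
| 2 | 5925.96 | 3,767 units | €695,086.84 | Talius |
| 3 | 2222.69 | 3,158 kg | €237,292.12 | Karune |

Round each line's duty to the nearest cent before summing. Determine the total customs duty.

€52,062.45

Line 1 (4519.17, Talius, 2,449 units, €424,877.01):
Base rate for 4519.17 is 12.5%.
Origin Talius qualifies under the Talova–Talius agreement and 4519.17 is covered: preferential rate 8% applies instead.
The additional-duty order on 4519.17 targets Quenland, not Talius; it does not apply.
Duty = €424,877.01 × 8% = €33,990.16.
Line 2 (5925.96, Talius, 3,767 units, €695,086.84):
Base rate for 5925.96 is €0.05/unit.
Origin Talius qualifies under the Talova–Talius agreement and 5925.96 is covered: preferential rate Free applies instead.
The additional-duty order on 5925.96 targets Quenland, not Talius; it does not apply.
Duty = €695,086.84 × 0% = €0.00.
Line 3 (2222.69, Karune, 3,158 kg, €237,292.12):
Base rate for 2222.69 is 5.5% + €1.59/kg.
2222.69 has an FTA preferential rate, but origin Karune is not Talius; base rate stands.
Duty = €237,292.12 × 5.5% + 3,158 × €1.59 = €18,072.29.
Total = €33,990.16 + €0.00 + €18,072.29 = €52,062.45.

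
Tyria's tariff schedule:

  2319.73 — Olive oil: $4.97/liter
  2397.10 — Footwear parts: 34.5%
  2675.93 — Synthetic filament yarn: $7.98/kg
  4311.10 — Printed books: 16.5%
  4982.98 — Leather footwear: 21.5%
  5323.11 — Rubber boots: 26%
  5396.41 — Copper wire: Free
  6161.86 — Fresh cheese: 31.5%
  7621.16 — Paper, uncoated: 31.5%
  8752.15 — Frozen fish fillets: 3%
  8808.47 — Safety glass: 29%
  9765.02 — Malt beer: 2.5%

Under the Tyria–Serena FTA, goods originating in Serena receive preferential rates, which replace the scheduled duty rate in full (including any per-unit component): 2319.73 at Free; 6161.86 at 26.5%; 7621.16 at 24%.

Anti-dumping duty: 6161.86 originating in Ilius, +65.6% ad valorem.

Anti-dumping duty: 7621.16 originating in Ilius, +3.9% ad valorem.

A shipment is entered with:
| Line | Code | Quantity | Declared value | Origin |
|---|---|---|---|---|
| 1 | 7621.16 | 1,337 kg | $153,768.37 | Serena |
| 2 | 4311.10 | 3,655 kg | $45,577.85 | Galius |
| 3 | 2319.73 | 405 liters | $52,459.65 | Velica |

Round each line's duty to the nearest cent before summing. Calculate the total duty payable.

Line 1 (7621.16, Serena, 1,337 kg, $153,768.37):
Base rate for 7621.16 is 31.5%.
Origin Serena qualifies under the Tyria–Serena agreement and 7621.16 is covered: preferential rate 24% applies instead.
The additional-duty order on 7621.16 targets Ilius, not Serena; it does not apply.
Duty = $153,768.37 × 24% = $36,904.41.
Line 2 (4311.10, Galius, 3,655 kg, $45,577.85):
Base rate for 4311.10 is 16.5%.
Duty = $45,577.85 × 16.5% = $7,520.35.
Line 3 (2319.73, Velica, 405 liters, $52,459.65):
Base rate for 2319.73 is $4.97/liter.
2319.73 has an FTA preferential rate, but origin Velica is not Serena; base rate stands.
Duty = 405 × $4.97 = $2,012.85.
Total = $36,904.41 + $7,520.35 + $2,012.85 = $46,437.61.

$46,437.61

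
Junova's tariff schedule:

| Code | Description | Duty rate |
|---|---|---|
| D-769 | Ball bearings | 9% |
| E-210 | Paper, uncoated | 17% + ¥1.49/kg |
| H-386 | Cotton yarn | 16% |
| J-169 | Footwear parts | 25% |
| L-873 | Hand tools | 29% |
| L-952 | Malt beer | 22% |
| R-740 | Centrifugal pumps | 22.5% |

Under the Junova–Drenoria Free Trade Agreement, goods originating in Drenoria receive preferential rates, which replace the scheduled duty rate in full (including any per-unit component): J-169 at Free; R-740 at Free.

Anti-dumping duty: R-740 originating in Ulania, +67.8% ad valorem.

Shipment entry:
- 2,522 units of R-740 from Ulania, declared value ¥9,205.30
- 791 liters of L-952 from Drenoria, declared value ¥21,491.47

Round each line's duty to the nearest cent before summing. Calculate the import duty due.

Line 1 (R-740, Ulania, 2,522 units, ¥9,205.30):
Base rate for R-740 is 22.5%.
R-740 has an FTA preferential rate, but origin Ulania is not Drenoria; base rate stands.
Additional duty on R-740 from Ulania: +67.8%. Applied ad valorem rate: 22.5% + 67.8% = 90.3%.
Duty = ¥9,205.30 × 90.3% = ¥8,312.39.
Line 2 (L-952, Drenoria, 791 liters, ¥21,491.47):
Base rate for L-952 is 22%.
Origin Drenoria is the FTA partner but L-952 is not on the preference list; base rate stands.
Duty = ¥21,491.47 × 22% = ¥4,728.12.
Total = ¥8,312.39 + ¥4,728.12 = ¥13,040.51.

¥13,040.51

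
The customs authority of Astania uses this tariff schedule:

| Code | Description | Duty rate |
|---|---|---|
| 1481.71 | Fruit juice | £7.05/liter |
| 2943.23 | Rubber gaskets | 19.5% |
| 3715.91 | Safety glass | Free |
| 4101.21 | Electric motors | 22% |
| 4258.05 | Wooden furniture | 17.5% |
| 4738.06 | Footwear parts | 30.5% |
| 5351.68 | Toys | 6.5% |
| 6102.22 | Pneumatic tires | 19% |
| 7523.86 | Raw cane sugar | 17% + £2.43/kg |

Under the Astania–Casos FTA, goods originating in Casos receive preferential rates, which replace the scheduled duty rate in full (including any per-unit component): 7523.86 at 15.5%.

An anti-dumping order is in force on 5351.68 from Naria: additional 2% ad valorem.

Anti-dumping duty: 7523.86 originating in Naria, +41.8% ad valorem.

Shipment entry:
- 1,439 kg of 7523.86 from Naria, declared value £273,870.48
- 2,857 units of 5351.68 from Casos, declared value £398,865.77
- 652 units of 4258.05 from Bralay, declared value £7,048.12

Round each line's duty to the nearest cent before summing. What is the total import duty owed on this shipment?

£191,692.31

Line 1 (7523.86, Naria, 1,439 kg, £273,870.48):
Base rate for 7523.86 is 17% + £2.43/kg.
7523.86 has an FTA preferential rate, but origin Naria is not Casos; base rate stands.
Additional duty on 7523.86 from Naria: +41.8%. Applied ad valorem rate: 17% + 41.8% = 58.8%.
Duty = £273,870.48 × 58.8% + 1,439 × £2.43 = £164,532.61.
Line 2 (5351.68, Casos, 2,857 units, £398,865.77):
Base rate for 5351.68 is 6.5%.
Origin Casos is the FTA partner but 5351.68 is not on the preference list; base rate stands.
The additional-duty order on 5351.68 targets Naria, not Casos; it does not apply.
Duty = £398,865.77 × 6.5% = £25,926.28.
Line 3 (4258.05, Bralay, 652 units, £7,048.12):
Base rate for 4258.05 is 17.5%.
Duty = £7,048.12 × 17.5% = £1,233.42.
Total = £164,532.61 + £25,926.28 + £1,233.42 = £191,692.31.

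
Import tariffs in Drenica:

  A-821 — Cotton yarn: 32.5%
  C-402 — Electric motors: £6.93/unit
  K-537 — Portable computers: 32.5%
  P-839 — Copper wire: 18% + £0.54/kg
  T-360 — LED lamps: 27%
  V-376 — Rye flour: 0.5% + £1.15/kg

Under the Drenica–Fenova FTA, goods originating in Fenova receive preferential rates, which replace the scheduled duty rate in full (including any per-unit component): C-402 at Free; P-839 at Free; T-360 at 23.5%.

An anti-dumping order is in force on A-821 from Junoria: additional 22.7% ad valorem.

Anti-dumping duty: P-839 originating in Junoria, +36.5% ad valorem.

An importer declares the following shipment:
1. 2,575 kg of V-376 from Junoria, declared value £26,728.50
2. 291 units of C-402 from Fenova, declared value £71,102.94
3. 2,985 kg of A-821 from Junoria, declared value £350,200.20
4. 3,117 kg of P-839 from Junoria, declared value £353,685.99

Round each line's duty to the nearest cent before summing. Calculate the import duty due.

£390,847.44

Line 1 (V-376, Junoria, 2,575 kg, £26,728.50):
Base rate for V-376 is 0.5% + £1.15/kg.
Duty = £26,728.50 × 0.5% + 2,575 × £1.15 = £3,094.89.
Line 2 (C-402, Fenova, 291 units, £71,102.94):
Base rate for C-402 is £6.93/unit.
Origin Fenova qualifies under the Drenica–Fenova agreement and C-402 is covered: preferential rate Free applies instead.
Duty = £71,102.94 × 0% = £0.00.
Line 3 (A-821, Junoria, 2,985 kg, £350,200.20):
Base rate for A-821 is 32.5%.
Additional duty on A-821 from Junoria: +22.7%. Applied ad valorem rate: 32.5% + 22.7% = 55.2%.
Duty = £350,200.20 × 55.2% = £193,310.51.
Line 4 (P-839, Junoria, 3,117 kg, £353,685.99):
Base rate for P-839 is 18% + £0.54/kg.
P-839 has an FTA preferential rate, but origin Junoria is not Fenova; base rate stands.
Additional duty on P-839 from Junoria: +36.5%. Applied ad valorem rate: 18% + 36.5% = 54.5%.
Duty = £353,685.99 × 54.5% + 3,117 × £0.54 = £194,442.04.
Total = £3,094.89 + £0.00 + £193,310.51 + £194,442.04 = £390,847.44.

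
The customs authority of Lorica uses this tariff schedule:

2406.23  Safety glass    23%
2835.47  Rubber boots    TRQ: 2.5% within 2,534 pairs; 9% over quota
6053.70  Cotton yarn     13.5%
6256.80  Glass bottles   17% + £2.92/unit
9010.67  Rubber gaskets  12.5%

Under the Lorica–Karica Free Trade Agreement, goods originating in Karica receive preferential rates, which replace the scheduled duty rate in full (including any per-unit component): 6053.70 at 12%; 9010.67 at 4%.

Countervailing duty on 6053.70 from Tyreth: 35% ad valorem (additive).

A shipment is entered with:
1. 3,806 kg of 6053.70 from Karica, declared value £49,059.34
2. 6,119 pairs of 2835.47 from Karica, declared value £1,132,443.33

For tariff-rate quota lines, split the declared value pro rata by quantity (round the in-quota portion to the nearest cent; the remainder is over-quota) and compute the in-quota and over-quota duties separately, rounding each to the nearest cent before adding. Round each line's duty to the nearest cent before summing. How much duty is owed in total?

£77,324.14

Line 1 (6053.70, Karica, 3,806 kg, £49,059.34):
Base rate for 6053.70 is 13.5%.
Origin Karica qualifies under the Lorica–Karica agreement and 6053.70 is covered: preferential rate 12% applies instead.
The additional-duty order on 6053.70 targets Tyreth, not Karica; it does not apply.
Duty = £49,059.34 × 12% = £5,887.12.
Line 2 (2835.47, Karica, 6,119 pairs, £1,132,443.33):
Code 2835.47 is under a tariff-rate quota (threshold 2,534 pairs). In-quota: 2,534 pairs at 2.5%; over-quota: 3,585 pairs at 9%.
Pro-rata value split: in-quota = £1,132,443.33 × 2,534/6,119 = £468,967.38; over-quota = £1,132,443.33 − £468,967.38 = £663,475.95.
In-quota duty = £468,967.38 × 2.5% = £11,724.18. Over-quota duty = £663,475.95 × 9% = £59,712.84.
Line duty = £11,724.18 + £59,712.84 = £71,437.02.
Total = £5,887.12 + £71,437.02 = £77,324.14.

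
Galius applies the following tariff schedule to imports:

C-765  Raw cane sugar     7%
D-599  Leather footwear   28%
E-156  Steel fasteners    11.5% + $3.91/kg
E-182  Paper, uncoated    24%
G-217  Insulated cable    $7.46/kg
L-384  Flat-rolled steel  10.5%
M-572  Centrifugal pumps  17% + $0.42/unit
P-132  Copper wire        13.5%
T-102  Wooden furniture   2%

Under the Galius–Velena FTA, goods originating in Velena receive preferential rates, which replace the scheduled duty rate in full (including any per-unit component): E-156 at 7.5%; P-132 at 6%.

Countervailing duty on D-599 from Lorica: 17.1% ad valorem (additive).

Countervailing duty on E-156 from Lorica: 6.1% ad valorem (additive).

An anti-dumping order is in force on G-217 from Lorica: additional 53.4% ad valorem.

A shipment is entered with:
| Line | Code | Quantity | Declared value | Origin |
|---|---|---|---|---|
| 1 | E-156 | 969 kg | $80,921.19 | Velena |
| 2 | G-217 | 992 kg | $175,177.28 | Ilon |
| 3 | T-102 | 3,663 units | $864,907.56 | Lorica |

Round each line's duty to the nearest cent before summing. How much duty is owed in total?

$30,767.56

Line 1 (E-156, Velena, 969 kg, $80,921.19):
Base rate for E-156 is 11.5% + $3.91/kg.
Origin Velena qualifies under the Galius–Velena agreement and E-156 is covered: preferential rate 7.5% applies instead.
The additional-duty order on E-156 targets Lorica, not Velena; it does not apply.
Duty = $80,921.19 × 7.5% = $6,069.09.
Line 2 (G-217, Ilon, 992 kg, $175,177.28):
Base rate for G-217 is $7.46/kg.
The additional-duty order on G-217 targets Lorica, not Ilon; it does not apply.
Duty = 992 × $7.46 = $7,400.32.
Line 3 (T-102, Lorica, 3,663 units, $864,907.56):
Base rate for T-102 is 2%.
Duty = $864,907.56 × 2% = $17,298.15.
Total = $6,069.09 + $7,400.32 + $17,298.15 = $30,767.56.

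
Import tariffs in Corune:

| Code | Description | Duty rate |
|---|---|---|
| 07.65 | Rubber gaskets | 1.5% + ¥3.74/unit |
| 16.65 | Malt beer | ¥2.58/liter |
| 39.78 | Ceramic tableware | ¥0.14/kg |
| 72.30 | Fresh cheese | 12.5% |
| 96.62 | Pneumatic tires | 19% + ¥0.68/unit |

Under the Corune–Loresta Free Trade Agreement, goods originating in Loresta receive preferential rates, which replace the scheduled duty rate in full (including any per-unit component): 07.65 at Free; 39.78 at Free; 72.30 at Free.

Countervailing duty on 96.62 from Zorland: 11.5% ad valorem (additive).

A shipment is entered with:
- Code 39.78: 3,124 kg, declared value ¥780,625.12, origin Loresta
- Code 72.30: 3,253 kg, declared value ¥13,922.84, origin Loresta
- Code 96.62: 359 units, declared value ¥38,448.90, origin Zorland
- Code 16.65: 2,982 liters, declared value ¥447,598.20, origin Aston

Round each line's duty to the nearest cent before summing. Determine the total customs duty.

¥19,664.59

Line 1 (39.78, Loresta, 3,124 kg, ¥780,625.12):
Base rate for 39.78 is ¥0.14/kg.
Origin Loresta qualifies under the Corune–Loresta agreement and 39.78 is covered: preferential rate Free applies instead.
Duty = ¥780,625.12 × 0% = ¥0.00.
Line 2 (72.30, Loresta, 3,253 kg, ¥13,922.84):
Base rate for 72.30 is 12.5%.
Origin Loresta qualifies under the Corune–Loresta agreement and 72.30 is covered: preferential rate Free applies instead.
Duty = ¥13,922.84 × 0% = ¥0.00.
Line 3 (96.62, Zorland, 359 units, ¥38,448.90):
Base rate for 96.62 is 19% + ¥0.68/unit.
Additional duty on 96.62 from Zorland: +11.5%. Applied ad valorem rate: 19% + 11.5% = 30.5%.
Duty = ¥38,448.90 × 30.5% + 359 × ¥0.68 = ¥11,971.03.
Line 4 (16.65, Aston, 2,982 liters, ¥447,598.20):
Base rate for 16.65 is ¥2.58/liter.
Duty = 2,982 × ¥2.58 = ¥7,693.56.
Total = ¥0.00 + ¥0.00 + ¥11,971.03 + ¥7,693.56 = ¥19,664.59.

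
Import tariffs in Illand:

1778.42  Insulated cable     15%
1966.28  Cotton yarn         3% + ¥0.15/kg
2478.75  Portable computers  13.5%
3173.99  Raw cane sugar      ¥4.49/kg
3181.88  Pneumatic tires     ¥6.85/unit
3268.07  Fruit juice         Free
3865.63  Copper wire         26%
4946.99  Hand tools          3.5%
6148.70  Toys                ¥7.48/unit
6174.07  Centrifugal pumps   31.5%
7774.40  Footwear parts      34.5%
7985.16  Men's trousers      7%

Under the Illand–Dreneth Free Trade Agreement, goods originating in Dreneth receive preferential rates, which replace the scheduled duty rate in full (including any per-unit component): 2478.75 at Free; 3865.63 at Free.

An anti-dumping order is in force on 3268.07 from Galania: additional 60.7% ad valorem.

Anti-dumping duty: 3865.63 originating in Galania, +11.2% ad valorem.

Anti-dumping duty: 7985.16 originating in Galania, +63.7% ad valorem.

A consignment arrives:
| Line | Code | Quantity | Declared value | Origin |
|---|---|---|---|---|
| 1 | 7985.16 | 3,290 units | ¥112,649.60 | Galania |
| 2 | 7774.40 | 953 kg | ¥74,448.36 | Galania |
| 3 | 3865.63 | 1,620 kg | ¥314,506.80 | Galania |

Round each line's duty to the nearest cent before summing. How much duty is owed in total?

Line 1 (7985.16, Galania, 3,290 units, ¥112,649.60):
Base rate for 7985.16 is 7%.
Additional duty on 7985.16 from Galania: +63.7%. Applied ad valorem rate: 7% + 63.7% = 70.7%.
Duty = ¥112,649.60 × 70.7% = ¥79,643.27.
Line 2 (7774.40, Galania, 953 kg, ¥74,448.36):
Base rate for 7774.40 is 34.5%.
Duty = ¥74,448.36 × 34.5% = ¥25,684.68.
Line 3 (3865.63, Galania, 1,620 kg, ¥314,506.80):
Base rate for 3865.63 is 26%.
3865.63 has an FTA preferential rate, but origin Galania is not Dreneth; base rate stands.
Additional duty on 3865.63 from Galania: +11.2%. Applied ad valorem rate: 26% + 11.2% = 37.2%.
Duty = ¥314,506.80 × 37.2% = ¥116,996.53.
Total = ¥79,643.27 + ¥25,684.68 + ¥116,996.53 = ¥222,324.48.

¥222,324.48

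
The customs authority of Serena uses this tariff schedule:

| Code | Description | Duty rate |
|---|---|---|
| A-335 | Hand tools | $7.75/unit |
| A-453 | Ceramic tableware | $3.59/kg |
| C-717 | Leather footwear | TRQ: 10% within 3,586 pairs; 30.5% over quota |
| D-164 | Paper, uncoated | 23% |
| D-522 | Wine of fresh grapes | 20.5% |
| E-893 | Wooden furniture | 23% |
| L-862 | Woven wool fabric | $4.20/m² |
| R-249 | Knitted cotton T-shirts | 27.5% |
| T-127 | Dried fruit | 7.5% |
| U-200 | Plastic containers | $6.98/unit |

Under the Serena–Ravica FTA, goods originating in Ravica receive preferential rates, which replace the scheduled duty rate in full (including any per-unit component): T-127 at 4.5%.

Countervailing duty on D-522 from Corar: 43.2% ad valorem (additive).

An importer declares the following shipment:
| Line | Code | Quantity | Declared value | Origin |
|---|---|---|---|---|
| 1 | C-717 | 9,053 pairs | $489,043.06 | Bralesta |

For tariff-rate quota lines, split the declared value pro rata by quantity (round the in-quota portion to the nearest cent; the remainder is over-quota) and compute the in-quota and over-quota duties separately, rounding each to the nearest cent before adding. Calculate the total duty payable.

$109,446.41

Line 1 (C-717, Bralesta, 9,053 pairs, $489,043.06):
Code C-717 is under a tariff-rate quota (threshold 3,586 pairs). In-quota: 3,586 pairs at 10%; over-quota: 5,467 pairs at 30.5%.
Pro-rata value split: in-quota = $489,043.06 × 3,586/9,053 = $193,715.72; over-quota = $489,043.06 − $193,715.72 = $295,327.34.
In-quota duty = $193,715.72 × 10% = $19,371.57. Over-quota duty = $295,327.34 × 30.5% = $90,074.84.
Line duty = $19,371.57 + $90,074.84 = $109,446.41.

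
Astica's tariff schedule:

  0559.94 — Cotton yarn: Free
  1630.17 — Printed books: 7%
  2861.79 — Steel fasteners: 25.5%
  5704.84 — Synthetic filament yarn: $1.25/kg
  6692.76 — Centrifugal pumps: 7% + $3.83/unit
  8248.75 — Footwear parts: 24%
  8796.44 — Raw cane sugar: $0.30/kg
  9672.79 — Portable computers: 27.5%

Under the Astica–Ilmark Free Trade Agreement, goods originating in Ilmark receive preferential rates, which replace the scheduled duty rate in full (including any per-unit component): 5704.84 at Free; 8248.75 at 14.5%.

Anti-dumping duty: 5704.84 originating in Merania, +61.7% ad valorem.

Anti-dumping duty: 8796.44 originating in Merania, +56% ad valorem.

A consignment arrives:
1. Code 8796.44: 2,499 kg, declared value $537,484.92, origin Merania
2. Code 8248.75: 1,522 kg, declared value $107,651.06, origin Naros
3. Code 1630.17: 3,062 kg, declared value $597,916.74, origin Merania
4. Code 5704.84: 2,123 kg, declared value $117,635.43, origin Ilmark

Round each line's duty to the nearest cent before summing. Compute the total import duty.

Line 1 (8796.44, Merania, 2,499 kg, $537,484.92):
Base rate for 8796.44 is $0.30/kg.
Additional duty on 8796.44 from Merania: +56% ad valorem. Applied ad valorem rate = 56%.
Duty = $537,484.92 × 56% + 2,499 × $0.30 = $301,741.26.
Line 2 (8248.75, Naros, 1,522 kg, $107,651.06):
Base rate for 8248.75 is 24%.
8248.75 has an FTA preferential rate, but origin Naros is not Ilmark; base rate stands.
Duty = $107,651.06 × 24% = $25,836.25.
Line 3 (1630.17, Merania, 3,062 kg, $597,916.74):
Base rate for 1630.17 is 7%.
Duty = $597,916.74 × 7% = $41,854.17.
Line 4 (5704.84, Ilmark, 2,123 kg, $117,635.43):
Base rate for 5704.84 is $1.25/kg.
Origin Ilmark qualifies under the Astica–Ilmark agreement and 5704.84 is covered: preferential rate Free applies instead.
The additional-duty order on 5704.84 targets Merania, not Ilmark; it does not apply.
Duty = $117,635.43 × 0% = $0.00.
Total = $301,741.26 + $25,836.25 + $41,854.17 + $0.00 = $369,431.68.

$369,431.68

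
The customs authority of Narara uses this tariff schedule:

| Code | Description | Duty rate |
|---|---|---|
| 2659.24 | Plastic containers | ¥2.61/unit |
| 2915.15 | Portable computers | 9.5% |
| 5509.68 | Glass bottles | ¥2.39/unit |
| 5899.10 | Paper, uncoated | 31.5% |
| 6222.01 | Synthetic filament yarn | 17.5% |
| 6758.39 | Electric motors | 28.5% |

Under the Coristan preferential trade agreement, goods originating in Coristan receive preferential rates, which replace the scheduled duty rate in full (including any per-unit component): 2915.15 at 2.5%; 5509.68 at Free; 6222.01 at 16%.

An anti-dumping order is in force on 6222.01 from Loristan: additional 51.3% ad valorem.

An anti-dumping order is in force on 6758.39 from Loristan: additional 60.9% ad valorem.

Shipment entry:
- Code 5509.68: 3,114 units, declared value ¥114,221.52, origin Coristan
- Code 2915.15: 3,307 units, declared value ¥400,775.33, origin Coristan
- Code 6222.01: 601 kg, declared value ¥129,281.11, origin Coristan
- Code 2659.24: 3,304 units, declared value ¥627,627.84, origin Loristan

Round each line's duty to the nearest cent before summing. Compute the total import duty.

¥39,327.80

Line 1 (5509.68, Coristan, 3,114 units, ¥114,221.52):
Base rate for 5509.68 is ¥2.39/unit.
Origin Coristan qualifies under the Narara–Coristan agreement and 5509.68 is covered: preferential rate Free applies instead.
Duty = ¥114,221.52 × 0% = ¥0.00.
Line 2 (2915.15, Coristan, 3,307 units, ¥400,775.33):
Base rate for 2915.15 is 9.5%.
Origin Coristan qualifies under the Narara–Coristan agreement and 2915.15 is covered: preferential rate 2.5% applies instead.
Duty = ¥400,775.33 × 2.5% = ¥10,019.38.
Line 3 (6222.01, Coristan, 601 kg, ¥129,281.11):
Base rate for 6222.01 is 17.5%.
Origin Coristan qualifies under the Narara–Coristan agreement and 6222.01 is covered: preferential rate 16% applies instead.
The additional-duty order on 6222.01 targets Loristan, not Coristan; it does not apply.
Duty = ¥129,281.11 × 16% = ¥20,684.98.
Line 4 (2659.24, Loristan, 3,304 units, ¥627,627.84):
Base rate for 2659.24 is ¥2.61/unit.
Duty = 3,304 × ¥2.61 = ¥8,623.44.
Total = ¥0.00 + ¥10,019.38 + ¥20,684.98 + ¥8,623.44 = ¥39,327.80.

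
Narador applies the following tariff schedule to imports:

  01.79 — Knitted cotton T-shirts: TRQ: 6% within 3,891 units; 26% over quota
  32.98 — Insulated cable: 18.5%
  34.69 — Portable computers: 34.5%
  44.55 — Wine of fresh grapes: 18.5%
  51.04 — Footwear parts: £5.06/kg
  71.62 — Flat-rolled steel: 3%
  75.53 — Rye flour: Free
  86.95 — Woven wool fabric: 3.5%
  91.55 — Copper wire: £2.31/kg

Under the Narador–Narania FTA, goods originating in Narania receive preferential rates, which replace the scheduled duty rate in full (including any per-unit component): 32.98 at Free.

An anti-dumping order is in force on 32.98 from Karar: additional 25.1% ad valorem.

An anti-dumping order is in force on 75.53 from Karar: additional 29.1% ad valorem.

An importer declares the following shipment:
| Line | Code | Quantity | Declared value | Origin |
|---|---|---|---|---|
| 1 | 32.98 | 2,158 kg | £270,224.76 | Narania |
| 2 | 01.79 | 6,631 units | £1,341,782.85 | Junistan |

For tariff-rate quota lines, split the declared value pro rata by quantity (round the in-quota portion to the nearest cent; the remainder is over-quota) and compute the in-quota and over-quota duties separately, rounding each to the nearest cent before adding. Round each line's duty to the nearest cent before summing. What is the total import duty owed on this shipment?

Line 1 (32.98, Narania, 2,158 kg, £270,224.76):
Base rate for 32.98 is 18.5%.
Origin Narania qualifies under the Narador–Narania agreement and 32.98 is covered: preferential rate Free applies instead.
The additional-duty order on 32.98 targets Karar, not Narania; it does not apply.
Duty = £270,224.76 × 0% = £0.00.
Line 2 (01.79, Junistan, 6,631 units, £1,341,782.85):
Code 01.79 is under a tariff-rate quota (threshold 3,891 units). In-quota: 3,891 units at 6%; over-quota: 2,740 units at 26%.
Pro-rata value split: in-quota = £1,341,782.85 × 3,891/6,631 = £787,343.85; over-quota = £1,341,782.85 − £787,343.85 = £554,439.00.
In-quota duty = £787,343.85 × 6% = £47,240.63. Over-quota duty = £554,439.00 × 26% = £144,154.14.
Line duty = £47,240.63 + £144,154.14 = £191,394.77.
Total = £0.00 + £191,394.77 = £191,394.77.

£191,394.77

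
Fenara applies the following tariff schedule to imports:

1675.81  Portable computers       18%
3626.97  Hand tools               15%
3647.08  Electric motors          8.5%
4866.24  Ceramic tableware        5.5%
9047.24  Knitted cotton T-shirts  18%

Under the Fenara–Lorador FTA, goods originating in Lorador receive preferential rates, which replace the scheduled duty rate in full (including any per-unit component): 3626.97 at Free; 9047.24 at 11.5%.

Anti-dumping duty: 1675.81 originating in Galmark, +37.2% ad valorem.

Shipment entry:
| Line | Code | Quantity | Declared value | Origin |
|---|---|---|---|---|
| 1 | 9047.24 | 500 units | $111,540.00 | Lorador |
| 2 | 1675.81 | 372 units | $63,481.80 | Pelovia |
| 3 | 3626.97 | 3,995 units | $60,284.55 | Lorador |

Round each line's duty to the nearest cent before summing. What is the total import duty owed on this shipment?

$24,253.82

Line 1 (9047.24, Lorador, 500 units, $111,540.00):
Base rate for 9047.24 is 18%.
Origin Lorador qualifies under the Fenara–Lorador agreement and 9047.24 is covered: preferential rate 11.5% applies instead.
Duty = $111,540.00 × 11.5% = $12,827.10.
Line 2 (1675.81, Pelovia, 372 units, $63,481.80):
Base rate for 1675.81 is 18%.
The additional-duty order on 1675.81 targets Galmark, not Pelovia; it does not apply.
Duty = $63,481.80 × 18% = $11,426.72.
Line 3 (3626.97, Lorador, 3,995 units, $60,284.55):
Base rate for 3626.97 is 15%.
Origin Lorador qualifies under the Fenara–Lorador agreement and 3626.97 is covered: preferential rate Free applies instead.
Duty = $60,284.55 × 0% = $0.00.
Total = $12,827.10 + $11,426.72 + $0.00 = $24,253.82.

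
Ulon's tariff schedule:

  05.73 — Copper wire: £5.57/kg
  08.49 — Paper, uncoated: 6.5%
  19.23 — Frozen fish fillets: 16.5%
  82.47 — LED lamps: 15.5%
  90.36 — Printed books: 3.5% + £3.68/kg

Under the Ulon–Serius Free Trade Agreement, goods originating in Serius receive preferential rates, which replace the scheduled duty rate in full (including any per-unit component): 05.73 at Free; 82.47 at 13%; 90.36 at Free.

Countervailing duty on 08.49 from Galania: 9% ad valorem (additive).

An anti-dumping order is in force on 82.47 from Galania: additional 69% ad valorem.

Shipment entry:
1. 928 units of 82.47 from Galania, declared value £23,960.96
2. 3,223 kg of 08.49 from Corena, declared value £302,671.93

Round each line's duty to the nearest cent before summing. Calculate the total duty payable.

Line 1 (82.47, Galania, 928 units, £23,960.96):
Base rate for 82.47 is 15.5%.
82.47 has an FTA preferential rate, but origin Galania is not Serius; base rate stands.
Additional duty on 82.47 from Galania: +69%. Applied ad valorem rate: 15.5% + 69% = 84.5%.
Duty = £23,960.96 × 84.5% = £20,247.01.
Line 2 (08.49, Corena, 3,223 kg, £302,671.93):
Base rate for 08.49 is 6.5%.
The additional-duty order on 08.49 targets Galania, not Corena; it does not apply.
Duty = £302,671.93 × 6.5% = £19,673.68.
Total = £20,247.01 + £19,673.68 = £39,920.69.

£39,920.69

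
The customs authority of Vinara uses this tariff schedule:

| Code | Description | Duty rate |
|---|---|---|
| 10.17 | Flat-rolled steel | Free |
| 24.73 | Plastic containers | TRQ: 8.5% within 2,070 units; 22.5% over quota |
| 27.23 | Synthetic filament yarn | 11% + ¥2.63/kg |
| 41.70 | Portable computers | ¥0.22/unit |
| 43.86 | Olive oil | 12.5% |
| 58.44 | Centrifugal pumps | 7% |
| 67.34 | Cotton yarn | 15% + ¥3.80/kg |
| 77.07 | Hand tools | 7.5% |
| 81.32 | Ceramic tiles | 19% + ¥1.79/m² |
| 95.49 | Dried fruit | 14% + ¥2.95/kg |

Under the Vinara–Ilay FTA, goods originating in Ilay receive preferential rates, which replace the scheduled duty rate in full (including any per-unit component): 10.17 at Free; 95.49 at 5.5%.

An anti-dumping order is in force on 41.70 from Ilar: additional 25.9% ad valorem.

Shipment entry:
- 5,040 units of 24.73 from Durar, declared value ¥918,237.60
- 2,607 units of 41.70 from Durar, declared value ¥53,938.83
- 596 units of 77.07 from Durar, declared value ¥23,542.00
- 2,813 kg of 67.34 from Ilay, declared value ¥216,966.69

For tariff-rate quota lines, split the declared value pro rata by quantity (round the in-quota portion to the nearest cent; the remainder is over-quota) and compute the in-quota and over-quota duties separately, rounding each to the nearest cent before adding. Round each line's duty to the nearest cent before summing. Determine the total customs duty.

¥199,378.39

Line 1 (24.73, Durar, 5,040 units, ¥918,237.60):
Code 24.73 is under a tariff-rate quota (threshold 2,070 units). In-quota: 2,070 units at 8.5%; over-quota: 2,970 units at 22.5%.
Pro-rata value split: in-quota = ¥918,237.60 × 2,070/5,040 = ¥377,133.30; over-quota = ¥918,237.60 − ¥377,133.30 = ¥541,104.30.
In-quota duty = ¥377,133.30 × 8.5% = ¥32,056.33. Over-quota duty = ¥541,104.30 × 22.5% = ¥121,748.47.
Line duty = ¥32,056.33 + ¥121,748.47 = ¥153,804.80.
Line 2 (41.70, Durar, 2,607 units, ¥53,938.83):
Base rate for 41.70 is ¥0.22/unit.
The additional-duty order on 41.70 targets Ilar, not Durar; it does not apply.
Duty = 2,607 × ¥0.22 = ¥573.54.
Line 3 (77.07, Durar, 596 units, ¥23,542.00):
Base rate for 77.07 is 7.5%.
Duty = ¥23,542.00 × 7.5% = ¥1,765.65.
Line 4 (67.34, Ilay, 2,813 kg, ¥216,966.69):
Base rate for 67.34 is 15% + ¥3.80/kg.
Origin Ilay is the FTA partner but 67.34 is not on the preference list; base rate stands.
Duty = ¥216,966.69 × 15% + 2,813 × ¥3.80 = ¥43,234.40.
Total = ¥153,804.80 + ¥573.54 + ¥1,765.65 + ¥43,234.40 = ¥199,378.39.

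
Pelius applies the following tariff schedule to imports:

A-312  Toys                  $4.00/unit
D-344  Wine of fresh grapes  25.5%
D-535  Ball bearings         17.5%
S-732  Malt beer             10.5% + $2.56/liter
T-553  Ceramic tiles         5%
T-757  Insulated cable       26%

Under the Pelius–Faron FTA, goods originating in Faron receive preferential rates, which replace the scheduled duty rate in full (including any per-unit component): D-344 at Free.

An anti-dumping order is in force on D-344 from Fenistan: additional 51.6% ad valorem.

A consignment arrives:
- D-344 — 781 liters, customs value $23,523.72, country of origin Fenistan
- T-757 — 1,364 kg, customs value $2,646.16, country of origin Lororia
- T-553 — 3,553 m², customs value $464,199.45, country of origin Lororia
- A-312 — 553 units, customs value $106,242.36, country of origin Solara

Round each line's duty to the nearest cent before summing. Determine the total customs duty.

Line 1 (D-344, Fenistan, 781 liters, $23,523.72):
Base rate for D-344 is 25.5%.
D-344 has an FTA preferential rate, but origin Fenistan is not Faron; base rate stands.
Additional duty on D-344 from Fenistan: +51.6%. Applied ad valorem rate: 25.5% + 51.6% = 77.1%.
Duty = $23,523.72 × 77.1% = $18,136.79.
Line 2 (T-757, Lororia, 1,364 kg, $2,646.16):
Base rate for T-757 is 26%.
Duty = $2,646.16 × 26% = $688.00.
Line 3 (T-553, Lororia, 3,553 m², $464,199.45):
Base rate for T-553 is 5%.
Duty = $464,199.45 × 5% = $23,209.97.
Line 4 (A-312, Solara, 553 units, $106,242.36):
Base rate for A-312 is $4.00/unit.
Duty = 553 × $4.00 = $2,212.00.
Total = $18,136.79 + $688.00 + $23,209.97 + $2,212.00 = $44,246.76.

$44,246.76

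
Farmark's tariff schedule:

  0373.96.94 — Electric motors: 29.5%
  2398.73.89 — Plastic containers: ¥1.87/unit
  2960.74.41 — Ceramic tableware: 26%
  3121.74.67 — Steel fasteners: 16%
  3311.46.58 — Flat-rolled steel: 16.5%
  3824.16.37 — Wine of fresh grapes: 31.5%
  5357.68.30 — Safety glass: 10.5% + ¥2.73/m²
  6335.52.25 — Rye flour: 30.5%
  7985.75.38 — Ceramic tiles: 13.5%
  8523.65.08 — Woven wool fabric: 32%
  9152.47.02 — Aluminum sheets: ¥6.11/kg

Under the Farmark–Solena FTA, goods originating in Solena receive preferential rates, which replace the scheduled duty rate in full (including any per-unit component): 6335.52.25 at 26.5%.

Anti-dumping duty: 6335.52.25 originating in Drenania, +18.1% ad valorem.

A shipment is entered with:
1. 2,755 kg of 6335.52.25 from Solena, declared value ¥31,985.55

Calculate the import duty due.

¥8,476.17

Line 1 (6335.52.25, Solena, 2,755 kg, ¥31,985.55):
Base rate for 6335.52.25 is 30.5%.
Origin Solena qualifies under the Farmark–Solena agreement and 6335.52.25 is covered: preferential rate 26.5% applies instead.
The additional-duty order on 6335.52.25 targets Drenania, not Solena; it does not apply.
Duty = ¥31,985.55 × 26.5% = ¥8,476.17.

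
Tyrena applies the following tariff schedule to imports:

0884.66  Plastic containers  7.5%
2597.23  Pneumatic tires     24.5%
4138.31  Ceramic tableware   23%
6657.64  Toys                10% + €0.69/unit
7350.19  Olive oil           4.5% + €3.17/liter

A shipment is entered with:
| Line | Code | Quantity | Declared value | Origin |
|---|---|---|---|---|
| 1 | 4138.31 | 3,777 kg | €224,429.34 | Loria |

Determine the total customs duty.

€51,618.75

Line 1 (4138.31, Loria, 3,777 kg, €224,429.34):
Base rate for 4138.31 is 23%.
Duty = €224,429.34 × 23% = €51,618.75.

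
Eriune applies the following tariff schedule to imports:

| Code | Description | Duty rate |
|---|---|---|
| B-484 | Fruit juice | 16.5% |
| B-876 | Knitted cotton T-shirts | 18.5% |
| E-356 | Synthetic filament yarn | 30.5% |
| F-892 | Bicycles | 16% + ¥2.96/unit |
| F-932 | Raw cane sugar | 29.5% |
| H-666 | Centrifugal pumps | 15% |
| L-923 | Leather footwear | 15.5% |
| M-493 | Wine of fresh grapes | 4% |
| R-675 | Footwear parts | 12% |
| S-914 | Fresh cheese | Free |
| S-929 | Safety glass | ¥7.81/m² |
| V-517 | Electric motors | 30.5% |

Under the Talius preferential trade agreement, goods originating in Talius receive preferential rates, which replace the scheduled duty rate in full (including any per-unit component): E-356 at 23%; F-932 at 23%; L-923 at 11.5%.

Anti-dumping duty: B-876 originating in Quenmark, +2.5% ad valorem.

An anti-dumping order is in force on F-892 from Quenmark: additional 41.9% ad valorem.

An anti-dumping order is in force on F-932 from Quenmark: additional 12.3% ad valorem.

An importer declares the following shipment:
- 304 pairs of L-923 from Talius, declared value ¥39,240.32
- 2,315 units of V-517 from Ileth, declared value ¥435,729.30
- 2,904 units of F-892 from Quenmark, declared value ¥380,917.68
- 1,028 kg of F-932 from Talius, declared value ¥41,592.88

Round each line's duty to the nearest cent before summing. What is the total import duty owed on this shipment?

¥376,123.62

Line 1 (L-923, Talius, 304 pairs, ¥39,240.32):
Base rate for L-923 is 15.5%.
Origin Talius qualifies under the Eriune–Talius agreement and L-923 is covered: preferential rate 11.5% applies instead.
Duty = ¥39,240.32 × 11.5% = ¥4,512.64.
Line 2 (V-517, Ileth, 2,315 units, ¥435,729.30):
Base rate for V-517 is 30.5%.
Duty = ¥435,729.30 × 30.5% = ¥132,897.44.
Line 3 (F-892, Quenmark, 2,904 units, ¥380,917.68):
Base rate for F-892 is 16% + ¥2.96/unit.
Additional duty on F-892 from Quenmark: +41.9%. Applied ad valorem rate: 16% + 41.9% = 57.9%.
Duty = ¥380,917.68 × 57.9% + 2,904 × ¥2.96 = ¥229,147.18.
Line 4 (F-932, Talius, 1,028 kg, ¥41,592.88):
Base rate for F-932 is 29.5%.
Origin Talius qualifies under the Eriune–Talius agreement and F-932 is covered: preferential rate 23% applies instead.
The additional-duty order on F-932 targets Quenmark, not Talius; it does not apply.
Duty = ¥41,592.88 × 23% = ¥9,566.36.
Total = ¥4,512.64 + ¥132,897.44 + ¥229,147.18 + ¥9,566.36 = ¥376,123.62.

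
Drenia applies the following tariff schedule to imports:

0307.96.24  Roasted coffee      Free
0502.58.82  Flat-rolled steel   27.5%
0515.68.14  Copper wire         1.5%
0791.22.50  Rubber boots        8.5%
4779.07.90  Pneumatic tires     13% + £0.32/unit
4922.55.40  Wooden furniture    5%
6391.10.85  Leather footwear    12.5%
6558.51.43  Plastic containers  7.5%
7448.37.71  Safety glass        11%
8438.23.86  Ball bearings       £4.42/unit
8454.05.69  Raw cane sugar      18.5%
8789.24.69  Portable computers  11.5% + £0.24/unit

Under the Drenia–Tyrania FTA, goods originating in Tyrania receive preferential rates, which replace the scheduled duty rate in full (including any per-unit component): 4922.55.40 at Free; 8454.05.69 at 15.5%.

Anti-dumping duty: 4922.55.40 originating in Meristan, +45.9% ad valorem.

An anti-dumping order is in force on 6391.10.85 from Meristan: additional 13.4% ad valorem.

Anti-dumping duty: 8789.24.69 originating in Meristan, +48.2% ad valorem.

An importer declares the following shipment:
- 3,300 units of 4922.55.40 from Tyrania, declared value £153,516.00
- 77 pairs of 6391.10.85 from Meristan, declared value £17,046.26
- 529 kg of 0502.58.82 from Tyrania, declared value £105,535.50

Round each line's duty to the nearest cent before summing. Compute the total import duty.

Line 1 (4922.55.40, Tyrania, 3,300 units, £153,516.00):
Base rate for 4922.55.40 is 5%.
Origin Tyrania qualifies under the Drenia–Tyrania agreement and 4922.55.40 is covered: preferential rate Free applies instead.
The additional-duty order on 4922.55.40 targets Meristan, not Tyrania; it does not apply.
Duty = £153,516.00 × 0% = £0.00.
Line 2 (6391.10.85, Meristan, 77 pairs, £17,046.26):
Base rate for 6391.10.85 is 12.5%.
Additional duty on 6391.10.85 from Meristan: +13.4%. Applied ad valorem rate: 12.5% + 13.4% = 25.9%.
Duty = £17,046.26 × 25.9% = £4,414.98.
Line 3 (0502.58.82, Tyrania, 529 kg, £105,535.50):
Base rate for 0502.58.82 is 27.5%.
Origin Tyrania is the FTA partner but 0502.58.82 is not on the preference list; base rate stands.
Duty = £105,535.50 × 27.5% = £29,022.26.
Total = £0.00 + £4,414.98 + £29,022.26 = £33,437.24.

£33,437.24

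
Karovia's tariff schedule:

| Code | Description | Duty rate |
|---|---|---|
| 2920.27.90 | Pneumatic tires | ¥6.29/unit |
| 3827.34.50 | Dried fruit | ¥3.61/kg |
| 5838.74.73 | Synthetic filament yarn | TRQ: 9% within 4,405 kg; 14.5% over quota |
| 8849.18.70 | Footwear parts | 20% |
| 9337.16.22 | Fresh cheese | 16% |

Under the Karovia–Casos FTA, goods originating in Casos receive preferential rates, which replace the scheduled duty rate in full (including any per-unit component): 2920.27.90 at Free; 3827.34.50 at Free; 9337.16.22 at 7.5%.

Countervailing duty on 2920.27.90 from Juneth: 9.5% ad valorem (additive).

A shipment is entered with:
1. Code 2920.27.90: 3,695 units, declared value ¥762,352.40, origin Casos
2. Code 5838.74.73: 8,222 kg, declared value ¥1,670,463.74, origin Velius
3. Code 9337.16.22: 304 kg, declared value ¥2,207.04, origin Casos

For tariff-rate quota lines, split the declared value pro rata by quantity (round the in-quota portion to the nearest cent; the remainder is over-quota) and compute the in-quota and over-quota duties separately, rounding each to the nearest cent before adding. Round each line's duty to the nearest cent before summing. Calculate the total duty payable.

¥193,159.76

Line 1 (2920.27.90, Casos, 3,695 units, ¥762,352.40):
Base rate for 2920.27.90 is ¥6.29/unit.
Origin Casos qualifies under the Karovia–Casos agreement and 2920.27.90 is covered: preferential rate Free applies instead.
The additional-duty order on 2920.27.90 targets Juneth, not Casos; it does not apply.
Duty = ¥762,352.40 × 0% = ¥0.00.
Line 2 (5838.74.73, Velius, 8,222 kg, ¥1,670,463.74):
Code 5838.74.73 is under a tariff-rate quota (threshold 4,405 kg). In-quota: 4,405 kg at 9%; over-quota: 3,817 kg at 14.5%.
Pro-rata value split: in-quota = ¥1,670,463.74 × 4,405/8,222 = ¥894,963.85; over-quota = ¥1,670,463.74 − ¥894,963.85 = ¥775,499.89.
In-quota duty = ¥894,963.85 × 9% = ¥80,546.75. Over-quota duty = ¥775,499.89 × 14.5% = ¥112,447.48.
Line duty = ¥80,546.75 + ¥112,447.48 = ¥192,994.23.
Line 3 (9337.16.22, Casos, 304 kg, ¥2,207.04):
Base rate for 9337.16.22 is 16%.
Origin Casos qualifies under the Karovia–Casos agreement and 9337.16.22 is covered: preferential rate 7.5% applies instead.
Duty = ¥2,207.04 × 7.5% = ¥165.53.
Total = ¥0.00 + ¥192,994.23 + ¥165.53 = ¥193,159.76.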